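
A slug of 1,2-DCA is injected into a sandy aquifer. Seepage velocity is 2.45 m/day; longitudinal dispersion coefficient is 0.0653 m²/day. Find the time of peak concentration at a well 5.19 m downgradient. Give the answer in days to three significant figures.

2.11 days

For the 1D instantaneous-source solution, setting ∂C/∂t = 0 at fixed x gives v²t² + 2Dt − x² = 0, so t = (√(D² + v²x²) − D)/v².
√(D² + v²x²) = √(0.0653² + 2.45² × 5.19²) = 12.72; v² = 6.0025.
t = (12.72 − 0.0653)/6.0025 = 2.11 days (vs. the pure-advection estimate x/v = 2.12 d).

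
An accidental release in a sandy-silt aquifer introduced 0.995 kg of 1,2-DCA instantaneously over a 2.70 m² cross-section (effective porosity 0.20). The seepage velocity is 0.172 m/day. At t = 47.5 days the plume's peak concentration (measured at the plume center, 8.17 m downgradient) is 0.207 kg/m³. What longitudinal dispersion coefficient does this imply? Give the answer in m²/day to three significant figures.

0.133 m²/day

At the plume center C_max = M/(n_e·A·√(4πDt)), so D = M²/(4πt·(n_e·A·C_max)²).
n_e·A·C_max = 0.20 × 2.70 × 0.207 = 0.1118 kg/m.
D = 0.995²/(4π × 47.5 × 0.1118²) = 0.133 m²/day.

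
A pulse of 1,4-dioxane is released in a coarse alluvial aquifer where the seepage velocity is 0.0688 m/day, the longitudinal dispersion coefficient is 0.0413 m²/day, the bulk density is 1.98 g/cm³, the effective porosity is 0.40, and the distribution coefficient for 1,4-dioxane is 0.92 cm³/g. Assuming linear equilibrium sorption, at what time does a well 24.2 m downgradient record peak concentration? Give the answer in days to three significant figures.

Retardation factor R = 1 + ρ_b·K_d/n = 1 + 1.98 × 0.92/0.40 = 5.554.
Sorption retards both mechanisms: v_R = v/R = 0.01239 m/day, D_R = D/R = 0.007436 m²/day.
Peak time from v_R²t² + 2D_R t − x² = 0: t = (√(D_R² + v_R²x²) − D_R)/v_R².
√(D_R² + v_R²x²) = √(0.007436² + 0.01239² × 24.2²) = 0.2999; v_R² = 0.0001535.
t = (0.2999 − 0.007436)/0.0001535 = 1910 days.

1910 days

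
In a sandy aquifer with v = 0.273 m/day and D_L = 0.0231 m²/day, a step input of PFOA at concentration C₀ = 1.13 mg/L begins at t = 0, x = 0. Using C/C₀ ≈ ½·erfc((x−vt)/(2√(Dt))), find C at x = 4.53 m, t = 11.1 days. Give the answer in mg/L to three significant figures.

0.0205 mg/L

For a continuous step input, C/C₀ ≈ ½·erfc((x−vt)/(2√(Dt))).
vt = 0.273 × 11.1 = 3.0303 m and 2√(Dt) = 2√(0.0231 × 11.1) = 1.013 m.
Argument (x−vt)/(2√(Dt)) = (4.53 − 3.0303)/1.013 = 1.480; ½·erfc(1.480) = 0.01817.
C = 1.13 × 0.01817 = 0.0205 mg/L.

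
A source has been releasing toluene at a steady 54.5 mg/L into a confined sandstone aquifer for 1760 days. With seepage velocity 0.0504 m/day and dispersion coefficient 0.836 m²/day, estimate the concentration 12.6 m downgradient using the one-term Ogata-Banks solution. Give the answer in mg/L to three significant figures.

50.1 mg/L

For a continuous step input, C/C₀ ≈ ½·erfc((x−vt)/(2√(Dt))).
vt = 0.0504 × 1760 = 88.704 m and 2√(Dt) = 2√(0.836 × 1760) = 76.72 m.
Argument (x−vt)/(2√(Dt)) = (12.6 − 88.704)/76.72 = -0.9920; ½·erfc(-0.9920) = 0.9197.
C = 54.5 × 0.9197 = 50.1 mg/L.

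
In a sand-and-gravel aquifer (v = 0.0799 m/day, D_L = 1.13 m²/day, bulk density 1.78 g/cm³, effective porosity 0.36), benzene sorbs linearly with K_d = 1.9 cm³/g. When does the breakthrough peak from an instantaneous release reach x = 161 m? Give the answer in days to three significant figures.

Retardation factor R = 1 + ρ_b·K_d/n = 1 + 1.78 × 1.9/0.36 = 10.39.
Sorption retards both mechanisms: v_R = v/R = 0.007690 m/day, D_R = D/R = 0.1088 m²/day.
Peak time from v_R²t² + 2D_R t − x² = 0: t = (√(D_R² + v_R²x²) − D_R)/v_R².
√(D_R² + v_R²x²) = √(0.1088² + 0.007690² × 161²) = 1.243; v_R² = 5.914e-05.
t = (1.243 − 0.1088)/5.914e-05 = 19200 days.

19200 days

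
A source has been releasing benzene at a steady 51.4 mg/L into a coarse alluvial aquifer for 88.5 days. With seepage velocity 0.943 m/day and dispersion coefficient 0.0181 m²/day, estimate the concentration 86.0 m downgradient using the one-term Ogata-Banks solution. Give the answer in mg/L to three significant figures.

For a continuous step input, C/C₀ ≈ ½·erfc((x−vt)/(2√(Dt))).
vt = 0.943 × 88.5 = 83.4555 m and 2√(Dt) = 2√(0.0181 × 88.5) = 2.531 m.
Argument (x−vt)/(2√(Dt)) = (86.0 − 83.4555)/2.531 = 1.005; ½·erfc(1.005) = 0.07762.
C = 51.4 × 0.07762 = 3.99 mg/L.

3.99 mg/L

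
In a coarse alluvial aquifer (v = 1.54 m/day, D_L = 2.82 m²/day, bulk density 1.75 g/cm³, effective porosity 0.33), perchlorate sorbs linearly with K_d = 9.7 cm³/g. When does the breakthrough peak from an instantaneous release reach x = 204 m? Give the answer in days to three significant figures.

Retardation factor R = 1 + ρ_b·K_d/n = 1 + 1.75 × 9.7/0.33 = 52.44.
Sorption retards both mechanisms: v_R = v/R = 0.02937 m/day, D_R = D/R = 0.05378 m²/day.
Peak time from v_R²t² + 2D_R t − x² = 0: t = (√(D_R² + v_R²x²) − D_R)/v_R².
√(D_R² + v_R²x²) = √(0.05378² + 0.02937² × 204²) = 5.992; v_R² = 0.0008626.
t = (5.992 − 0.05378)/0.0008626 = 6880 days.

6880 days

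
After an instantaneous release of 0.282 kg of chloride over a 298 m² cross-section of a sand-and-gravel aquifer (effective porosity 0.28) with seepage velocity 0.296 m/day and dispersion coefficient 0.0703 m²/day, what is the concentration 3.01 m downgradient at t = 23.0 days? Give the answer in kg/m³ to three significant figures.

For an instantaneous plane source, C(x,t) = M/(n_e·A·√(4πDt)) · exp(−(x−vt)²/(4Dt)), with n_e·A the pore (flow) area.
Plume center vt = 0.296 × 23.0 = 6.808 m, so the well at 3.01 m is 3.798 m upgradient of the peak.
√(4πDt) = 4.508 m, giving peak height M/(n_e·A·√(4πDt)) = 0.282/(0.28 × 298 × 4.508) = 0.0007497 kg/m³.
(x−vt)²/(4Dt) = (-3.798)²/(4 × 0.0703 × 23.0) = 2.230; exp(−2.230) = 0.1075.
C = 0.0007497 × 0.1075 = 8.06e-05 kg/m³.

8.06e-05 kg/m³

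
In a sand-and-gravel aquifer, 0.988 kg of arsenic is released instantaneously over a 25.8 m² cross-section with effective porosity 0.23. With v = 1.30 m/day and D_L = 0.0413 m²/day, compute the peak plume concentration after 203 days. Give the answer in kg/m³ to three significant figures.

The peak of an instantaneous 1D plume sits at x = vt; there the Gaussian factor is 1 and C_max = M/(n_e·A·√(4πDt)), where n_e·A is the pore area the mass is dissolved in.
√(4πDt) = √(4π × 0.0413 × 203) = 10.26 m, so C_max = 0.988/(0.23 × 25.8 × 10.26) = 0.0162 kg/m³.

0.0162 kg/m³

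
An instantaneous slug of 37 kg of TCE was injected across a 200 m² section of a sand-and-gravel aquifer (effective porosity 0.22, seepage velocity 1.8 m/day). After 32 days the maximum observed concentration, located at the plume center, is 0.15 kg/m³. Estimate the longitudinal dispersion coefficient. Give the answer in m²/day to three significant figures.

At the plume center C_max = M/(n_e·A·√(4πDt)), so D = M²/(4πt·(n_e·A·C_max)²).
n_e·A·C_max = 0.22 × 200 × 0.15 = 6.600 kg/m.
D = 37²/(4π × 32 × 6.600²) = 0.0782 m²/day.

0.0782 m²/day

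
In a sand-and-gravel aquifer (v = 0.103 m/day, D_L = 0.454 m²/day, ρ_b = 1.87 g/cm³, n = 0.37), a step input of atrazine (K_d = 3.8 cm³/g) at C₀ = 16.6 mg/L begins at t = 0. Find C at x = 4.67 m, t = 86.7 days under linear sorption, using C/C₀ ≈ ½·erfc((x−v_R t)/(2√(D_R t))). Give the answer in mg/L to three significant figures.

Retardation factor R = 1 + ρ_b·K_d/n = 1 + 1.87 × 3.8/0.37 = 20.21.
Sorption retards both mechanisms: v_R = v/R = 0.005096 m/day, D_R = D/R = 0.02246 m²/day.
v_R·t = 0.005096 × 86.7 = 0.4418232 m; 2√(D_R t) = 2.791 m; argument = (4.67 − 0.4418232)/2.791 = 1.515.
C = C₀ × ½·erfc(1.515) = 16.6 × 0.01608 = 0.267 mg/L.

0.267 mg/L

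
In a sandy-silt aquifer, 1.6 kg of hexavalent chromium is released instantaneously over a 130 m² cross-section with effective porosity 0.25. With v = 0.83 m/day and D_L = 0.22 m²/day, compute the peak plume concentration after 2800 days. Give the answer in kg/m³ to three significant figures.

The peak of an instantaneous 1D plume sits at x = vt; there the Gaussian factor is 1 and C_max = M/(n_e·A·√(4πDt)), where n_e·A is the pore area the mass is dissolved in.
√(4πDt) = √(4π × 0.22 × 2800) = 87.98 m, so C_max = 1.6/(0.25 × 130 × 87.98) = 0.000560 kg/m³.

0.000560 kg/m³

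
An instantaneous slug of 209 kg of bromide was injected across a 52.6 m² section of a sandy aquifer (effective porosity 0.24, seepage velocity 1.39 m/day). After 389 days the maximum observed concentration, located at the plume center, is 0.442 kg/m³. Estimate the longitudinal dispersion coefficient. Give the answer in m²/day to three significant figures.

0.287 m²/day

At the plume center C_max = M/(n_e·A·√(4πDt)), so D = M²/(4πt·(n_e·A·C_max)²).
n_e·A·C_max = 0.24 × 52.6 × 0.442 = 5.580 kg/m.
D = 209²/(4π × 389 × 5.580²) = 0.287 m²/day.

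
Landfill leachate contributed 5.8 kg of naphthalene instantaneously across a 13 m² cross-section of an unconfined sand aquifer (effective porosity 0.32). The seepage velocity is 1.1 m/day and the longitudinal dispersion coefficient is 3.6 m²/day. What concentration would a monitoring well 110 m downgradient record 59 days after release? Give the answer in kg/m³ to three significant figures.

0.00246 kg/m³

For an instantaneous plane source, C(x,t) = M/(n_e·A·√(4πDt)) · exp(−(x−vt)²/(4Dt)), with n_e·A the pore (flow) area.
Plume center vt = 1.1 × 59 = 64.9 m, so the well at 110 m is 45.1 m downgradient of the peak.
√(4πDt) = 51.66 m, giving peak height M/(n_e·A·√(4πDt)) = 5.8/(0.32 × 13 × 51.66) = 0.02699 kg/m³.
(x−vt)²/(4Dt) = (45.1)²/(4 × 3.6 × 59) = 2.394; exp(−2.394) = 0.09126.
C = 0.02699 × 0.09126 = 0.00246 kg/m³.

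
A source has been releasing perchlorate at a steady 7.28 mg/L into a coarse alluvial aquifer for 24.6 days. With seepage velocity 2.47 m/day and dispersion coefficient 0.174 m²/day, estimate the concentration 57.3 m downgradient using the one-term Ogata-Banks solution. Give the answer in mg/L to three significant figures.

For a continuous step input, C/C₀ ≈ ½·erfc((x−vt)/(2√(Dt))).
vt = 2.47 × 24.6 = 60.762 m and 2√(Dt) = 2√(0.174 × 24.6) = 4.138 m.
Argument (x−vt)/(2√(Dt)) = (57.3 − 60.762)/4.138 = -0.8366; ½·erfc(-0.8366) = 0.8816.
C = 7.28 × 0.8816 = 6.42 mg/L.

6.42 mg/L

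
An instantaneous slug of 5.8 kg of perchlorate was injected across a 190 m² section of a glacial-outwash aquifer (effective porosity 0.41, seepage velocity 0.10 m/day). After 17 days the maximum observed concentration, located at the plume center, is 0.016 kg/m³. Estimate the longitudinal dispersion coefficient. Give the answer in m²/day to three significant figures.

0.101 m²/day

At the plume center C_max = M/(n_e·A·√(4πDt)), so D = M²/(4πt·(n_e·A·C_max)²).
n_e·A·C_max = 0.41 × 190 × 0.016 = 1.246 kg/m.
D = 5.8²/(4π × 17 × 1.246²) = 0.101 m²/day.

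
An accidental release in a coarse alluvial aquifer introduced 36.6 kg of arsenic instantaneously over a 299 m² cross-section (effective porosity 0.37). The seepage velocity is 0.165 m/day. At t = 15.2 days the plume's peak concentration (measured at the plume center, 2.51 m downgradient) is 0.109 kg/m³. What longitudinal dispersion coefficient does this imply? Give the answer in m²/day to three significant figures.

At the plume center C_max = M/(n_e·A·√(4πDt)), so D = M²/(4πt·(n_e·A·C_max)²).
n_e·A·C_max = 0.37 × 299 × 0.109 = 12.06 kg/m.
D = 36.6²/(4π × 15.2 × 12.06²) = 0.0482 m²/day.

0.0482 m²/day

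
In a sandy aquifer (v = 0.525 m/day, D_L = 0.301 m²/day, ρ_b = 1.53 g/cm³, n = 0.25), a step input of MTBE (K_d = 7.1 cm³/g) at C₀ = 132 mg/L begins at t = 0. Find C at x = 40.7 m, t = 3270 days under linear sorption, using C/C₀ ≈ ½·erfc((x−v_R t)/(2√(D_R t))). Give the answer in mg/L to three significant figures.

49.8 mg/L

Retardation factor R = 1 + ρ_b·K_d/n = 1 + 1.53 × 7.1/0.25 = 44.45.
Sorption retards both mechanisms: v_R = v/R = 0.01181 m/day, D_R = D/R = 0.006772 m²/day.
v_R·t = 0.01181 × 3270 = 38.6187 m; 2√(D_R t) = 9.412 m; argument = (40.7 − 38.6187)/9.412 = 0.2211.
C = C₀ × ½·erfc(0.2211) = 132 × 0.3773 = 49.8 mg/L.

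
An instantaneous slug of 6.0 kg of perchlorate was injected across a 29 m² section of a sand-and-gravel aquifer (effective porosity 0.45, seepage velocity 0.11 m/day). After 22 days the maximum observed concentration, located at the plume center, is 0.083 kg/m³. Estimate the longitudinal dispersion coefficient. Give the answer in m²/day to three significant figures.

0.111 m²/day

At the plume center C_max = M/(n_e·A·√(4πDt)), so D = M²/(4πt·(n_e·A·C_max)²).
n_e·A·C_max = 0.45 × 29 × 0.083 = 1.083 kg/m.
D = 6.0²/(4π × 22 × 1.083²) = 0.111 m²/day.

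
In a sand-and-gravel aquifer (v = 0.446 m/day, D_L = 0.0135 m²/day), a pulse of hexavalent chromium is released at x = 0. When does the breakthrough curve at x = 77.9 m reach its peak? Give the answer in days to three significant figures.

175 days

For the 1D instantaneous-source solution, setting ∂C/∂t = 0 at fixed x gives v²t² + 2Dt − x² = 0, so t = (√(D² + v²x²) − D)/v².
√(D² + v²x²) = √(0.0135² + 0.446² × 77.9²) = 34.74; v² = 0.198916.
t = (34.74 − 0.0135)/0.198916 = 175 days (vs. the pure-advection estimate x/v = 175 d).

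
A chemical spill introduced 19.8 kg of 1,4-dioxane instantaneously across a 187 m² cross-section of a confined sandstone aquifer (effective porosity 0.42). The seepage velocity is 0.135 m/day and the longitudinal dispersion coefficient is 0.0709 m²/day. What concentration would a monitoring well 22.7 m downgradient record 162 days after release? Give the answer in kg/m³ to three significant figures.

For an instantaneous plane source, C(x,t) = M/(n_e·A·√(4πDt)) · exp(−(x−vt)²/(4Dt)), with n_e·A the pore (flow) area.
Plume center vt = 0.135 × 162 = 21.87 m, so the well at 22.7 m is 0.83 m downgradient of the peak.
√(4πDt) = 12.01 m, giving peak height M/(n_e·A·√(4πDt)) = 19.8/(0.42 × 187 × 12.01) = 0.02099 kg/m³.
(x−vt)²/(4Dt) = (0.83)²/(4 × 0.0709 × 162) = 0.01499; exp(−0.01499) = 0.9851.
C = 0.02099 × 0.9851 = 0.0207 kg/m³.

0.0207 kg/m³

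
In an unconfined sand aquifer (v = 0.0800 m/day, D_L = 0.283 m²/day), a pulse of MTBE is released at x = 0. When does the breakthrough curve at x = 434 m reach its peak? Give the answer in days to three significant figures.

For the 1D instantaneous-source solution, setting ∂C/∂t = 0 at fixed x gives v²t² + 2Dt − x² = 0, so t = (√(D² + v²x²) − D)/v².
√(D² + v²x²) = √(0.283² + 0.0800² × 434²) = 34.72; v² = 0.0064.
t = (34.72 − 0.283)/0.0064 = 5380 days (vs. the pure-advection estimate x/v = 5420 d).

5380 days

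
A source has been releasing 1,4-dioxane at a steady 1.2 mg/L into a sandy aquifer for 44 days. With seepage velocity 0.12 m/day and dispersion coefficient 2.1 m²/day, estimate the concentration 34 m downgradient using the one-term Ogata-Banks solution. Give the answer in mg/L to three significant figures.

0.0208 mg/L

For a continuous step input, C/C₀ ≈ ½·erfc((x−vt)/(2√(Dt))).
vt = 0.12 × 44 = 5.28 m and 2√(Dt) = 2√(2.1 × 44) = 19.22 m.
Argument (x−vt)/(2√(Dt)) = (34 − 5.28)/19.22 = 1.494; ½·erfc(1.494) = 0.01731.
C = 1.2 × 0.01731 = 0.0208 mg/L.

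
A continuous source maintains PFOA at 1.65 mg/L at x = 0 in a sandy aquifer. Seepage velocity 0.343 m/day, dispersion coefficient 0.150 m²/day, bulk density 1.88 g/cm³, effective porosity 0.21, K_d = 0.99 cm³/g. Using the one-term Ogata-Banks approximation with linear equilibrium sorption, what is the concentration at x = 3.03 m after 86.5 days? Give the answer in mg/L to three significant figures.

0.816 mg/L

Retardation factor R = 1 + ρ_b·K_d/n = 1 + 1.88 × 0.99/0.21 = 9.863.
Sorption retards both mechanisms: v_R = v/R = 0.03478 m/day, D_R = D/R = 0.01521 m²/day.
v_R·t = 0.03478 × 86.5 = 3.00847 m; 2√(D_R t) = 2.294 m; argument = (3.03 − 3.00847)/2.294 = 0.009385.
C = C₀ × ½·erfc(0.009385) = 1.65 × 0.4947 = 0.816 mg/L.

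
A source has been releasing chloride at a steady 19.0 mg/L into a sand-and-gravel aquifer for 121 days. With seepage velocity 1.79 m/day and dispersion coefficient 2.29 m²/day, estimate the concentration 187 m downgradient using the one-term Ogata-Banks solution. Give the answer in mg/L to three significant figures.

17.0 mg/L

For a continuous step input, C/C₀ ≈ ½·erfc((x−vt)/(2√(Dt))).
vt = 1.79 × 121 = 216.59 m and 2√(Dt) = 2√(2.29 × 121) = 33.29 m.
Argument (x−vt)/(2√(Dt)) = (187 − 216.59)/33.29 = -0.8889; ½·erfc(-0.8889) = 0.8956.
C = 19.0 × 0.8956 = 17.0 mg/L.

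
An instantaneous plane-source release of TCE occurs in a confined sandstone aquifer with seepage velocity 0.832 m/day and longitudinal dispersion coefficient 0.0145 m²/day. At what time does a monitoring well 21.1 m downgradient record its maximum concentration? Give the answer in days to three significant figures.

25.3 days

For the 1D instantaneous-source solution, setting ∂C/∂t = 0 at fixed x gives v²t² + 2Dt − x² = 0, so t = (√(D² + v²x²) − D)/v².
√(D² + v²x²) = √(0.0145² + 0.832² × 21.1²) = 17.56; v² = 0.692224.
t = (17.56 − 0.0145)/0.692224 = 25.3 days (vs. the pure-advection estimate x/v = 25.4 d).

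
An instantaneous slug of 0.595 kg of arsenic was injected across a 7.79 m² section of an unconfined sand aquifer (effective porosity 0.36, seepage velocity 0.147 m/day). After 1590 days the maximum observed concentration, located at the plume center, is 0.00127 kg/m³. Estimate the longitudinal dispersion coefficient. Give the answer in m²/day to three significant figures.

1.40 m²/day

At the plume center C_max = M/(n_e·A·√(4πDt)), so D = M²/(4πt·(n_e·A·C_max)²).
n_e·A·C_max = 0.36 × 7.79 × 0.00127 = 0.003562 kg/m.
D = 0.595²/(4π × 1590 × 0.003562²) = 1.40 m²/day.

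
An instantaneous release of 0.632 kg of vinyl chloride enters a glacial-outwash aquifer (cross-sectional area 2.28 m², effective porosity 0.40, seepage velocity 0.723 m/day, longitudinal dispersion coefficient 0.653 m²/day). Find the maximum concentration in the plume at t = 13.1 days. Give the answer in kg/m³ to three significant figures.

0.0668 kg/m³

The peak of an instantaneous 1D plume sits at x = vt; there the Gaussian factor is 1 and C_max = M/(n_e·A·√(4πDt)), where n_e·A is the pore area the mass is dissolved in.
√(4πDt) = √(4π × 0.653 × 13.1) = 10.37 m, so C_max = 0.632/(0.40 × 2.28 × 10.37) = 0.0668 kg/m³.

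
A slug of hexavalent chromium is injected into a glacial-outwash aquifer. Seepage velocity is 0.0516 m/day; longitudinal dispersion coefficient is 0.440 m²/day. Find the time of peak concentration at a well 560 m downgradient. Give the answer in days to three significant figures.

10700 days

For the 1D instantaneous-source solution, setting ∂C/∂t = 0 at fixed x gives v²t² + 2Dt − x² = 0, so t = (√(D² + v²x²) − D)/v².
√(D² + v²x²) = √(0.440² + 0.0516² × 560²) = 28.90; v² = 0.00266256.
t = (28.90 − 0.440)/0.00266256 = 10700 days (vs. the pure-advection estimate x/v = 10900 d).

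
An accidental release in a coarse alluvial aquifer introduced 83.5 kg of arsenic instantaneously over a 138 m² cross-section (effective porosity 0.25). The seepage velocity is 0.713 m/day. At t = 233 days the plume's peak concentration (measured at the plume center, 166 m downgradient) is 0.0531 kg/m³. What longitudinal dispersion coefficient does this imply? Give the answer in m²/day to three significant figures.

0.710 m²/day

At the plume center C_max = M/(n_e·A·√(4πDt)), so D = M²/(4πt·(n_e·A·C_max)²).
n_e·A·C_max = 0.25 × 138 × 0.0531 = 1.832 kg/m.
D = 83.5²/(4π × 233 × 1.832²) = 0.710 m²/day.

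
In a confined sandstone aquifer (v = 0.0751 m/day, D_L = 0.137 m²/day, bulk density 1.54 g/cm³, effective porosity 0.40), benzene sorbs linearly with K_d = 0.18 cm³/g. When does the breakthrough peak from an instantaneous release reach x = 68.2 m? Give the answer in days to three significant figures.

1500 days

Retardation factor R = 1 + ρ_b·K_d/n = 1 + 1.54 × 0.18/0.40 = 1.693.
Sorption retards both mechanisms: v_R = v/R = 0.04436 m/day, D_R = D/R = 0.08092 m²/day.
Peak time from v_R²t² + 2D_R t − x² = 0: t = (√(D_R² + v_R²x²) − D_R)/v_R².
√(D_R² + v_R²x²) = √(0.08092² + 0.04436² × 68.2²) = 3.026; v_R² = 0.001968.
t = (3.026 − 0.08092)/0.001968 = 1500 days.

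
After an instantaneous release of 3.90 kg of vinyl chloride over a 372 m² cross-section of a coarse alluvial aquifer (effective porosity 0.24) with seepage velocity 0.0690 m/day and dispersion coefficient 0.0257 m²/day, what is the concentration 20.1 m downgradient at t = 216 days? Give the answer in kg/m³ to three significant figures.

0.00155 kg/m³

For an instantaneous plane source, C(x,t) = M/(n_e·A·√(4πDt)) · exp(−(x−vt)²/(4Dt)), with n_e·A the pore (flow) area.
Plume center vt = 0.0690 × 216 = 14.904 m, so the well at 20.1 m is 5.196 m downgradient of the peak.
√(4πDt) = 8.352 m, giving peak height M/(n_e·A·√(4πDt)) = 3.90/(0.24 × 372 × 8.352) = 0.005230 kg/m³.
(x−vt)²/(4Dt) = (5.196)²/(4 × 0.0257 × 216) = 1.216; exp(−1.216) = 0.2964.
C = 0.005230 × 0.2964 = 0.00155 kg/m³.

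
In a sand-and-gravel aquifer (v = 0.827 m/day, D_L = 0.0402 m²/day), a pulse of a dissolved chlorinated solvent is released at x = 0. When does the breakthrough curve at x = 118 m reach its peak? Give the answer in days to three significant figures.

143 days

For the 1D instantaneous-source solution, setting ∂C/∂t = 0 at fixed x gives v²t² + 2Dt − x² = 0, so t = (√(D² + v²x²) − D)/v².
√(D² + v²x²) = √(0.0402² + 0.827² × 118²) = 97.59; v² = 0.683929.
t = (97.59 − 0.0402)/0.683929 = 143 days (vs. the pure-advection estimate x/v = 143 d).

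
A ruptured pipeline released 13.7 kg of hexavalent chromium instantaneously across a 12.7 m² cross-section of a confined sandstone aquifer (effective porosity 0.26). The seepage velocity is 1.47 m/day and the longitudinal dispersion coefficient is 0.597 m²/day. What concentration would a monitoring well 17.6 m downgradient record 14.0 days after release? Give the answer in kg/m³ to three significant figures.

0.310 kg/m³

For an instantaneous plane source, C(x,t) = M/(n_e·A·√(4πDt)) · exp(−(x−vt)²/(4Dt)), with n_e·A the pore (flow) area.
Plume center vt = 1.47 × 14.0 = 20.58 m, so the well at 17.6 m is 2.98 m upgradient of the peak.
√(4πDt) = 10.25 m, giving peak height M/(n_e·A·√(4πDt)) = 13.7/(0.26 × 12.7 × 10.25) = 0.4048 kg/m³.
(x−vt)²/(4Dt) = (-2.98)²/(4 × 0.597 × 14.0) = 0.2656; exp(−0.2656) = 0.7667.
C = 0.4048 × 0.7667 = 0.310 kg/m³.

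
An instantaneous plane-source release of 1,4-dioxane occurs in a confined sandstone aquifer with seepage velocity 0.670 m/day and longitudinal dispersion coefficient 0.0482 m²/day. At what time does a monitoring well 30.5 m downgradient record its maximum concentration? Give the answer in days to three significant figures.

For the 1D instantaneous-source solution, setting ∂C/∂t = 0 at fixed x gives v²t² + 2Dt − x² = 0, so t = (√(D² + v²x²) − D)/v².
√(D² + v²x²) = √(0.0482² + 0.670² × 30.5²) = 20.44; v² = 0.4489.
t = (20.44 − 0.0482)/0.4489 = 45.4 days (vs. the pure-advection estimate x/v = 45.5 d).

45.4 days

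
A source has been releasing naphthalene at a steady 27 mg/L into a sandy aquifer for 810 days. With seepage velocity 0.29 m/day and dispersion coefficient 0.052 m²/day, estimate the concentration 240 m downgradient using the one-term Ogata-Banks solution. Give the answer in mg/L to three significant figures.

For a continuous step input, C/C₀ ≈ ½·erfc((x−vt)/(2√(Dt))).
vt = 0.29 × 810 = 234.9 m and 2√(Dt) = 2√(0.052 × 810) = 12.98 m.
Argument (x−vt)/(2√(Dt)) = (240 − 234.9)/12.98 = 0.3929; ½·erfc(0.3929) = 0.2892.
C = 27 × 0.2892 = 7.81 mg/L.

7.81 mg/L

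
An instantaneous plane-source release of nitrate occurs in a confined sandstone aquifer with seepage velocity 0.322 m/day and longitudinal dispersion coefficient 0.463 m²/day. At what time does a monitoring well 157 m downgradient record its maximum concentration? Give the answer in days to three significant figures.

For the 1D instantaneous-source solution, setting ∂C/∂t = 0 at fixed x gives v²t² + 2Dt − x² = 0, so t = (√(D² + v²x²) − D)/v².
√(D² + v²x²) = √(0.463² + 0.322² × 157²) = 50.56; v² = 0.103684.
t = (50.56 − 0.463)/0.103684 = 483 days (vs. the pure-advection estimate x/v = 488 d).

483 days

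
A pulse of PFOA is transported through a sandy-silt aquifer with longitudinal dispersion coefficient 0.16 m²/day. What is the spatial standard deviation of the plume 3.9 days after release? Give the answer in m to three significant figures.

1.12 m

Dispersive spreading gives a Gaussian with σ² = 2Dt; advection only shifts the center.
σ = √(2 × 0.16 × 3.9) = 1.12 m.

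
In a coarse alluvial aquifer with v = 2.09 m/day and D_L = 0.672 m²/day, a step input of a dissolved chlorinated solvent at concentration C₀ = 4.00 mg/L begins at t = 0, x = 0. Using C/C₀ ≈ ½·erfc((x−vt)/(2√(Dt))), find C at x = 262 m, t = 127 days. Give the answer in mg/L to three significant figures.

For a continuous step input, C/C₀ ≈ ½·erfc((x−vt)/(2√(Dt))).
vt = 2.09 × 127 = 265.43 m and 2√(Dt) = 2√(0.672 × 127) = 18.48 m.
Argument (x−vt)/(2√(Dt)) = (262 − 265.43)/18.48 = -0.1856; ½·erfc(-0.1856) = 0.6035.
C = 4.00 × 0.6035 = 2.41 mg/L.

2.41 mg/L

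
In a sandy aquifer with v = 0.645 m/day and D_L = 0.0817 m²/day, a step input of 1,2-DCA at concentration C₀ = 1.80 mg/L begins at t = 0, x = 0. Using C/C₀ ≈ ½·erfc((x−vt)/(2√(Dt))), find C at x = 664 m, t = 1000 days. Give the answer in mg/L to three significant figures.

For a continuous step input, C/C₀ ≈ ½·erfc((x−vt)/(2√(Dt))).
vt = 0.645 × 1000 = 645 m and 2√(Dt) = 2√(0.0817 × 1000) = 18.08 m.
Argument (x−vt)/(2√(Dt)) = (664 − 645)/18.08 = 1.051; ½·erfc(1.051) = 0.06859.
C = 1.80 × 0.06859 = 0.123 mg/L.

0.123 mg/L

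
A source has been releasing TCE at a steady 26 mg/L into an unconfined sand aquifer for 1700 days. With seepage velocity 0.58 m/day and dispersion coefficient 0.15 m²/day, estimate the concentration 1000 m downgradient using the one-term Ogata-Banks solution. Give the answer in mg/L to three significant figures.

6.96 mg/L

For a continuous step input, C/C₀ ≈ ½·erfc((x−vt)/(2√(Dt))).
vt = 0.58 × 1700 = 986 m and 2√(Dt) = 2√(0.15 × 1700) = 31.94 m.
Argument (x−vt)/(2√(Dt)) = (1000 − 986)/31.94 = 0.4383; ½·erfc(0.4383) = 0.2677.
C = 26 × 0.2677 = 6.96 mg/L.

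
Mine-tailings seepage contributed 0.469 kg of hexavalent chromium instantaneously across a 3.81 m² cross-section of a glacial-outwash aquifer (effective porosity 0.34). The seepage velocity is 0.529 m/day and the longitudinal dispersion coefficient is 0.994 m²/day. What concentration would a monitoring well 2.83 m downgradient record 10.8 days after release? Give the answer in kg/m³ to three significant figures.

0.0257 kg/m³

For an instantaneous plane source, C(x,t) = M/(n_e·A·√(4πDt)) · exp(−(x−vt)²/(4Dt)), with n_e·A the pore (flow) area.
Plume center vt = 0.529 × 10.8 = 5.7132 m, so the well at 2.83 m is 2.8832 m upgradient of the peak.
√(4πDt) = 11.61 m, giving peak height M/(n_e·A·√(4πDt)) = 0.469/(0.34 × 3.81 × 11.61) = 0.03118 kg/m³.
(x−vt)²/(4Dt) = (-2.8832)²/(4 × 0.994 × 10.8) = 0.1936; exp(−0.1936) = 0.8240.
C = 0.03118 × 0.8240 = 0.0257 kg/m³.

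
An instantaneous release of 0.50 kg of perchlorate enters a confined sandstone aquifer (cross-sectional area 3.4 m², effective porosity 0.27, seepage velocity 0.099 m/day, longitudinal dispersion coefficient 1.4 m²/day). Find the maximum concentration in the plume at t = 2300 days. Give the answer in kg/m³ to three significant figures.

0.00271 kg/m³

The peak of an instantaneous 1D plume sits at x = vt; there the Gaussian factor is 1 and C_max = M/(n_e·A·√(4πDt)), where n_e·A is the pore area the mass is dissolved in.
√(4πDt) = √(4π × 1.4 × 2300) = 201.2 m, so C_max = 0.50/(0.27 × 3.4 × 201.2) = 0.00271 kg/m³.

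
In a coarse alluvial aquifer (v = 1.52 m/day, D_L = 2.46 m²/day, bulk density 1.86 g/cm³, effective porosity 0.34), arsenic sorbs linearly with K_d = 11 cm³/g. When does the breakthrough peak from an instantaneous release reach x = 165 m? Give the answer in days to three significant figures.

Retardation factor R = 1 + ρ_b·K_d/n = 1 + 1.86 × 11/0.34 = 61.18.
Sorption retards both mechanisms: v_R = v/R = 0.02484 m/day, D_R = D/R = 0.04021 m²/day.
Peak time from v_R²t² + 2D_R t − x² = 0: t = (√(D_R² + v_R²x²) − D_R)/v_R².
√(D_R² + v_R²x²) = √(0.04021² + 0.02484² × 165²) = 4.099; v_R² = 0.0006170.
t = (4.099 − 0.04021)/0.0006170 = 6580 days.

6580 days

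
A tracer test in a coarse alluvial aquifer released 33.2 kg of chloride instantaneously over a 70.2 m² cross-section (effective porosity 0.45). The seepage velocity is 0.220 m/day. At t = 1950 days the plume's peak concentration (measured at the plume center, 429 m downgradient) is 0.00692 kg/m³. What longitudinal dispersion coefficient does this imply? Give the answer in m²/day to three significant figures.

At the plume center C_max = M/(n_e·A·√(4πDt)), so D = M²/(4πt·(n_e·A·C_max)²).
n_e·A·C_max = 0.45 × 70.2 × 0.00692 = 0.2186 kg/m.
D = 33.2²/(4π × 1950 × 0.2186²) = 0.941 m²/day.

0.941 m²/day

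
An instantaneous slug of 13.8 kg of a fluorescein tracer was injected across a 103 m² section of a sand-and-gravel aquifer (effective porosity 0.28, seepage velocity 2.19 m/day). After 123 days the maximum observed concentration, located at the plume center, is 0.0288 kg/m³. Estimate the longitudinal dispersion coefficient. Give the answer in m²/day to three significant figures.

At the plume center C_max = M/(n_e·A·√(4πDt)), so D = M²/(4πt·(n_e·A·C_max)²).
n_e·A·C_max = 0.28 × 103 × 0.0288 = 0.8306 kg/m.
D = 13.8²/(4π × 123 × 0.8306²) = 0.179 m²/day.

0.179 m²/day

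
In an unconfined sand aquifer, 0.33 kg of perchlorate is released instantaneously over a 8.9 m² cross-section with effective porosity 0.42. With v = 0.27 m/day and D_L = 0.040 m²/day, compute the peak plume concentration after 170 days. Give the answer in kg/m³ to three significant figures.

0.00955 kg/m³

The peak of an instantaneous 1D plume sits at x = vt; there the Gaussian factor is 1 and C_max = M/(n_e·A·√(4πDt)), where n_e·A is the pore area the mass is dissolved in.
√(4πDt) = √(4π × 0.040 × 170) = 9.244 m, so C_max = 0.33/(0.42 × 8.9 × 9.244) = 0.00955 kg/m³.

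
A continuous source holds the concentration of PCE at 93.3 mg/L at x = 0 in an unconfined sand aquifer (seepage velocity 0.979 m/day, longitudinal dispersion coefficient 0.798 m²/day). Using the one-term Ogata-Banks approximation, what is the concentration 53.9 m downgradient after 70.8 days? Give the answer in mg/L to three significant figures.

For a continuous step input, C/C₀ ≈ ½·erfc((x−vt)/(2√(Dt))).
vt = 0.979 × 70.8 = 69.3132 m and 2√(Dt) = 2√(0.798 × 70.8) = 15.03 m.
Argument (x−vt)/(2√(Dt)) = (53.9 − 69.3132)/15.03 = -1.025; ½·erfc(-1.025) = 0.9264.
C = 93.3 × 0.9264 = 86.4 mg/L.

86.4 mg/L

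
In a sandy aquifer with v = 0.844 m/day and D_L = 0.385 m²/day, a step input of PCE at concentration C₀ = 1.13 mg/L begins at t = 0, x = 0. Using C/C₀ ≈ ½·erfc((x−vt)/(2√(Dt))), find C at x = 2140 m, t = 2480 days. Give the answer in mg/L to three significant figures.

0.160 mg/L

For a continuous step input, C/C₀ ≈ ½·erfc((x−vt)/(2√(Dt))).
vt = 0.844 × 2480 = 2093.12 m and 2√(Dt) = 2√(0.385 × 2480) = 61.80 m.
Argument (x−vt)/(2√(Dt)) = (2140 − 2093.12)/61.80 = 0.7586; ½·erfc(0.7586) = 0.1417.
C = 1.13 × 0.1417 = 0.160 mg/L.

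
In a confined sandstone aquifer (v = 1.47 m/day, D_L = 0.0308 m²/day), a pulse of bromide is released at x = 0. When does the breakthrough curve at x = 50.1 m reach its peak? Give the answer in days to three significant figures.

For the 1D instantaneous-source solution, setting ∂C/∂t = 0 at fixed x gives v²t² + 2Dt − x² = 0, so t = (√(D² + v²x²) − D)/v².
√(D² + v²x²) = √(0.0308² + 1.47² × 50.1²) = 73.65; v² = 2.1609.
t = (73.65 − 0.0308)/2.1609 = 34.1 days (vs. the pure-advection estimate x/v = 34.1 d).

34.1 days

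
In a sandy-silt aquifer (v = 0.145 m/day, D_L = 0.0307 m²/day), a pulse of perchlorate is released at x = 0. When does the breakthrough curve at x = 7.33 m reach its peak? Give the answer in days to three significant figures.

49.1 days

For the 1D instantaneous-source solution, setting ∂C/∂t = 0 at fixed x gives v²t² + 2Dt − x² = 0, so t = (√(D² + v²x²) − D)/v².
√(D² + v²x²) = √(0.0307² + 0.145² × 7.33²) = 1.063; v² = 0.021025.
t = (1.063 − 0.0307)/0.021025 = 49.1 days (vs. the pure-advection estimate x/v = 50.6 d).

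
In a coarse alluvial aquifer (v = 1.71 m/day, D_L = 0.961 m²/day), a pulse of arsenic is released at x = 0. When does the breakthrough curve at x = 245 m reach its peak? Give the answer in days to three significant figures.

143 days

For the 1D instantaneous-source solution, setting ∂C/∂t = 0 at fixed x gives v²t² + 2Dt − x² = 0, so t = (√(D² + v²x²) − D)/v².
√(D² + v²x²) = √(0.961² + 1.71² × 245²) = 419.0; v² = 2.9241.
t = (419.0 − 0.961)/2.9241 = 143 days (vs. the pure-advection estimate x/v = 143 d).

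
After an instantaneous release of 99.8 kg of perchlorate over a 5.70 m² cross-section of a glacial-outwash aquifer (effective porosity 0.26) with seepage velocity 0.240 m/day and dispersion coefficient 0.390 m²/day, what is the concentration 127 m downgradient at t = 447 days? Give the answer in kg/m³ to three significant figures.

For an instantaneous plane source, C(x,t) = M/(n_e·A·√(4πDt)) · exp(−(x−vt)²/(4Dt)), with n_e·A the pore (flow) area.
Plume center vt = 0.240 × 447 = 107.28 m, so the well at 127 m is 19.72 m downgradient of the peak.
√(4πDt) = 46.80 m, giving peak height M/(n_e·A·√(4πDt)) = 99.8/(0.26 × 5.70 × 46.80) = 1.439 kg/m³.
(x−vt)²/(4Dt) = (19.72)²/(4 × 0.390 × 447) = 0.5577; exp(−0.5577) = 0.5725.
C = 1.439 × 0.5725 = 0.824 kg/m³.

0.824 kg/m³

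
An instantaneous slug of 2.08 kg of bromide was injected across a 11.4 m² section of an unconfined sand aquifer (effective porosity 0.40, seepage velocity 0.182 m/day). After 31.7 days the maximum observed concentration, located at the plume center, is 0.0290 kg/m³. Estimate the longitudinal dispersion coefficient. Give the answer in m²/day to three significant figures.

At the plume center C_max = M/(n_e·A·√(4πDt)), so D = M²/(4πt·(n_e·A·C_max)²).
n_e·A·C_max = 0.40 × 11.4 × 0.0290 = 0.1322 kg/m.
D = 2.08²/(4π × 31.7 × 0.1322²) = 0.621 m²/day.

0.621 m²/day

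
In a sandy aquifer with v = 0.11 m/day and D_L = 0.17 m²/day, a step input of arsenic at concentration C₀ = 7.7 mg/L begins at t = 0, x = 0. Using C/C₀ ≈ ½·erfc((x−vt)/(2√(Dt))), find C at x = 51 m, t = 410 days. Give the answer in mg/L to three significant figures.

2.38 mg/L

For a continuous step input, C/C₀ ≈ ½·erfc((x−vt)/(2√(Dt))).
vt = 0.11 × 410 = 45.1 m and 2√(Dt) = 2√(0.17 × 410) = 16.70 m.
Argument (x−vt)/(2√(Dt)) = (51 − 45.1)/16.70 = 0.3533; ½·erfc(0.3533) = 0.3087.
C = 7.7 × 0.3087 = 2.38 mg/L.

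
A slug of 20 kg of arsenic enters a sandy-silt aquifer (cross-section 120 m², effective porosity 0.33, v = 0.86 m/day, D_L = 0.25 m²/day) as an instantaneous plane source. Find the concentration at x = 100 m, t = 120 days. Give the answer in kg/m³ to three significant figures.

0.0239 kg/m³

For an instantaneous plane source, C(x,t) = M/(n_e·A·√(4πDt)) · exp(−(x−vt)²/(4Dt)), with n_e·A the pore (flow) area.
Plume center vt = 0.86 × 120 = 103.2 m, so the well at 100 m is 3.2 m upgradient of the peak.
√(4πDt) = 19.42 m, giving peak height M/(n_e·A·√(4πDt)) = 20/(0.33 × 120 × 19.42) = 0.02601 kg/m³.
(x−vt)²/(4Dt) = (-3.2)²/(4 × 0.25 × 120) = 0.08533; exp(−0.08533) = 0.9182.
C = 0.02601 × 0.9182 = 0.0239 kg/m³.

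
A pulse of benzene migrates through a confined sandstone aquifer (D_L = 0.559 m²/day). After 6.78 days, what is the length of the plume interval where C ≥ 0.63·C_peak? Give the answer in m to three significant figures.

5.29 m

The plume is Gaussian with σ = √(2Dt) = √(2 × 0.559 × 6.78) = 2.753 m.
C/C_peak = exp(−Δx²/(2σ²)) = 0.63 ⇒ Δx = σ·√(−2 ln 0.63) = 2.753 × 0.9613 = 2.646 m.
Width = 2Δx = 5.29 m.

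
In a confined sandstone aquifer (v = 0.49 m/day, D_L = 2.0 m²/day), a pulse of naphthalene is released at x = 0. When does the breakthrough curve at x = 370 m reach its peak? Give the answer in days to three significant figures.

747 days

For the 1D instantaneous-source solution, setting ∂C/∂t = 0 at fixed x gives v²t² + 2Dt − x² = 0, so t = (√(D² + v²x²) − D)/v².
√(D² + v²x²) = √(2.0² + 0.49² × 370²) = 181.3; v² = 0.2401.
t = (181.3 − 2.0)/0.2401 = 747 days (vs. the pure-advection estimate x/v = 755 d).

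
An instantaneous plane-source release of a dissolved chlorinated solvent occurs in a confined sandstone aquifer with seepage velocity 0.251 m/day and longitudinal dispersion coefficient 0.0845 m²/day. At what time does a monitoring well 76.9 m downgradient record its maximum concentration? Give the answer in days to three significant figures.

305 days

For the 1D instantaneous-source solution, setting ∂C/∂t = 0 at fixed x gives v²t² + 2Dt − x² = 0, so t = (√(D² + v²x²) − D)/v².
√(D² + v²x²) = √(0.0845² + 0.251² × 76.9²) = 19.30; v² = 0.063001.
t = (19.30 − 0.0845)/0.063001 = 305 days (vs. the pure-advection estimate x/v = 306 d).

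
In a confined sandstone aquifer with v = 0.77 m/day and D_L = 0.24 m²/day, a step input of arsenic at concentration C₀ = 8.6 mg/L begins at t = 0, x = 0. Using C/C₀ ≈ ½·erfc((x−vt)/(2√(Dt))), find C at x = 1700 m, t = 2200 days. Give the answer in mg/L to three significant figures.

For a continuous step input, C/C₀ ≈ ½·erfc((x−vt)/(2√(Dt))).
vt = 0.77 × 2200 = 1694 m and 2√(Dt) = 2√(0.24 × 2200) = 45.96 m.
Argument (x−vt)/(2√(Dt)) = (1700 − 1694)/45.96 = 0.1305; ½·erfc(0.1305) = 0.4268.
C = 8.6 × 0.4268 = 3.67 mg/L.

3.67 mg/L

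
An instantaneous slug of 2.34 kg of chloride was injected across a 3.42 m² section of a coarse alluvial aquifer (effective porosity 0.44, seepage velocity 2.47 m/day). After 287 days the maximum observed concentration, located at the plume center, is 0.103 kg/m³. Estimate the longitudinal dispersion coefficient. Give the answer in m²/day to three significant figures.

0.0632 m²/day

At the plume center C_max = M/(n_e·A·√(4πDt)), so D = M²/(4πt·(n_e·A·C_max)²).
n_e·A·C_max = 0.44 × 3.42 × 0.103 = 0.1550 kg/m.
D = 2.34²/(4π × 287 × 0.1550²) = 0.0632 m²/day.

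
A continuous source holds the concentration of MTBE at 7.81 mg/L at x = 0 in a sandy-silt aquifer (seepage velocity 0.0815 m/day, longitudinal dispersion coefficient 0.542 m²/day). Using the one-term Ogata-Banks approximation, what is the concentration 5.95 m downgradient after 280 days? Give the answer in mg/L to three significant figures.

For a continuous step input, C/C₀ ≈ ½·erfc((x−vt)/(2√(Dt))).
vt = 0.0815 × 280 = 22.82 m and 2√(Dt) = 2√(0.542 × 280) = 24.64 m.
Argument (x−vt)/(2√(Dt)) = (5.95 − 22.82)/24.64 = -0.6847; ½·erfc(-0.6847) = 0.8336.
C = 7.81 × 0.8336 = 6.51 mg/L.

6.51 mg/L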